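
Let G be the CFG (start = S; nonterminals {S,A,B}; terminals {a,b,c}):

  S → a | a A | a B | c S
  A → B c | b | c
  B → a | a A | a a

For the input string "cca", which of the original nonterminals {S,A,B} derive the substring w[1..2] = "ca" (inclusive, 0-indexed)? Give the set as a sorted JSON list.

Convert to CNF:
  S -> T0 S | T1 A | T1 B | a
  A -> B T0 | b | c
  B -> T1 A | T1 T1 | a
  T0 -> c
  T1 -> a

CYK table (by increasing span), restricted to cells inside w[1..2]:
  cell(1,1) c: {A,T0}  orig:{A}
  cell(2,2) a: {B,S,T1}  orig:{B,S}
  cell(1,2) ca: {S}

Original NTs in T[1,2] deriving "ca": ["S"]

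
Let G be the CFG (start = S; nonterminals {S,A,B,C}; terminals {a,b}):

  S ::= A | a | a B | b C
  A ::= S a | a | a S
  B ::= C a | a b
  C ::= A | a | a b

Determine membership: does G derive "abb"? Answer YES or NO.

CNF form of G:
  S -> S T0 | T0 B | T0 S | T1 C | a
  A -> S T0 | T0 S | a
  B -> C T0 | T0 T1
  C -> S T0 | T0 S | T0 T1 | a
  T0 -> a
  T1 -> b

CYK fill:
  [0..0]={A,C,S,T0}  "a"  orig:{A,C,S}
  [1..1]={T1}  "b"  orig:{}
  [2..2]={T1}  "b"  orig:{}
  [0..1]={B,C}  "ab"
  [1..2]=∅  "bb"
  [0..2]=∅  "abb"

S ∉ T[0,2] ⇒ NO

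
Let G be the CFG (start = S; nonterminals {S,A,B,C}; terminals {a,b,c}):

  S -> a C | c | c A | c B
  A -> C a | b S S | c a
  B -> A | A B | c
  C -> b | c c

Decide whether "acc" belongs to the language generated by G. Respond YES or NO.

CNF form of G:
  S -> T0 C | T2 A | T2 B | c
  A -> C T0 | T1 X3 | T2 T0
  B -> A B | C T0 | T1 X4 | T2 T0 | c
  C -> T2 T2 | b
  T0 -> a
  T1 -> b
  T2 -> c
  X3 -> S S
  X4 -> S S

CYK fill:
  T[0,0] 'a' = {T0}  orig:{}
  T[1,1] 'c' = {B,S,T2}  orig:{B,S}
  T[2,2] 'c' = {B,S,T2}  orig:{B,S}
  T[0,1] 'ac' = ∅
  T[1,2] 'cc' = {C,S,X3,X4}  orig:{C,S}
  T[0,2] 'acc' = {S}

S ∈ T[0,2] ⇒ YES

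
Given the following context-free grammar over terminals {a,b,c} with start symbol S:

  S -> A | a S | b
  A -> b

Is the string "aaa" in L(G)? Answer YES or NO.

CNF form of G:
  S -> T0 S | b
  A -> b
  T0 -> a

CYK fill:
  cell(0,0) a: {T0}  orig:{}
  cell(1,1) a: {T0}  orig:{}
  cell(2,2) a: {T0}  orig:{}
  cell(0,1) aa: ∅
  cell(1,2) aa: ∅
  cell(0,2) aaa: ∅

S ∉ T[0,2] ⇒ NO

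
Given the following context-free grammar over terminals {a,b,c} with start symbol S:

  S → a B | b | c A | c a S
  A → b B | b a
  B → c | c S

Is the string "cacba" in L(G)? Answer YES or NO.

CNF form of G:
  S -> T1 B | T2 A | T2 X3 | b
  A -> T0 B | T0 T1
  B -> T2 S | c
  T0 -> b
  T1 -> a
  T2 -> c
  X3 -> T1 S

Fill CYK table bottom-up:
  T[0,0] 'c' = {B,T2}  orig:{B}
  T[1,1] 'a' = {T1}  orig:{}
  T[2,2] 'c' = {B,T2}  orig:{B}
  T[3,3] 'b' = {S,T0}  orig:{S}
  T[4,4] 'a' = {T1}  orig:{}
  T[0,1] 'ca' = ∅
  T[1,2] 'ac' = {S}
  T[2,3] 'cb' = {B}
  T[3,4] 'ba' = {A}
  T[0,2] 'cac' = {B}
  T[1,3] 'acb' = {S}
  T[2,4] 'cba' = {S}
  T[0,3] 'cacb' = {B}
  T[1,4] 'acba' = {X3}  orig:{}
  T[0,4] 'cacba' = {S}

S ∈ T[0,4] ⇒ YES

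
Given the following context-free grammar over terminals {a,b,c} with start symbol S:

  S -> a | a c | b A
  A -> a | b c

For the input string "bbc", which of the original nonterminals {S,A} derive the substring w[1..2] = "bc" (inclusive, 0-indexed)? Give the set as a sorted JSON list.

CNF form of G:
  S -> T0 A | T2 T1 | a
  A -> T0 T1 | a
  T0 -> b
  T1 -> c
  T2 -> a

CYK fill, restricted to cells inside w[1..2]:
  [1..1]={T0}  "b"  orig:{}
  [2..2]={T1}  "c"  orig:{}
  [1..2]={A}  "bc"

Original NTs in T[1,2] deriving "bc": ["A"]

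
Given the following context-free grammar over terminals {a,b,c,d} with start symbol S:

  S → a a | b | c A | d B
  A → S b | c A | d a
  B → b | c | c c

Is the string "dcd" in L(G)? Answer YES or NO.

CNF form of G:
  S -> T1 A | T2 B | T3 T3 | b
  A -> S T0 | T1 A | T2 T3
  B -> T1 T1 | b | c
  T0 -> b
  T1 -> c
  T2 -> d
  T3 -> a

CYK fill:
  T[0,0] 'd' = {T2}  orig:{}
  T[1,1] 'c' = {B,T1}  orig:{B}
  T[2,2] 'd' = {T2}  orig:{}
  T[0,1] 'dc' = {S}
  T[1,2] 'cd' = ∅
  T[0,2] 'dcd' = ∅

S ∉ T[0,2] ⇒ NO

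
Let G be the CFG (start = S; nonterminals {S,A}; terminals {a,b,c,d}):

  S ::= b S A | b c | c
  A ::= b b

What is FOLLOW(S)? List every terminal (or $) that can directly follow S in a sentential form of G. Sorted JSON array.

FIRST sets, iterate to fixpoint:
iter 1:
  A via A→b b: +{b}
  S via S→b S A: +{b}
  S via S→c: +{c}
  S: {b,c}  A: {b}
iter 2: (stable)
  S: {b,c}  A: {b}

FOLLOW iteration:
initialize: $ ∈ FOLLOW(S)
iter 1:
  S→b S A: FOLLOW(S) ⊇ FIRST(A) = {b}; new: +{b}
  S→b S A: FOLLOW(A) ⊇ FOLLOW(S) ⊇ {$,b}; new: +{$,b}
  FOLLOW(S)={$,b}  FOLLOW(A)={$,b}
iter 2: done
  FOLLOW(S)={$,b}  FOLLOW(A)={$,b}

FOLLOW(S) = ["$", "b"]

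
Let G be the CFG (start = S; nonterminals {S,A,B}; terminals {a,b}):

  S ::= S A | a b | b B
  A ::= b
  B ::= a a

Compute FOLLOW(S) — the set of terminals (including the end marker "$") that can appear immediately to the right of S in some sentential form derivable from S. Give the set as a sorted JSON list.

Compute FIRST by fixpoint:
pass 1:
  A via A→b: +{b}
  B via B→a a: +{a}
  S via S→a b: +{a}
  S via S→b B: +{b}
  FIRST(S)={a,b}  FIRST(A)={b}  FIRST(B)={a}
pass 2: done
  FIRST(S)={a,b}  FIRST(A)={b}  FIRST(B)={a}

Compute FOLLOW by fixpoint:
initialize: $ ∈ FOLLOW(S)
pass 1:
  S→S A: FOLLOW(S) ⊇ FIRST(A) = {b}; new: +{b}
  S→S A: FOLLOW(A) ⊇ FOLLOW(S) ⊇ {$,b}; new: +{$,b}
  S→b B: FOLLOW(B) ⊇ FOLLOW(S) ⊇ {$,b}; new: +{$,b}
  S: {$,b}  A: {$,b}  B: {$,b}
pass 2: (stable)
  S: {$,b}  A: {$,b}  B: {$,b}

FOLLOW(S) = ["$", "b"]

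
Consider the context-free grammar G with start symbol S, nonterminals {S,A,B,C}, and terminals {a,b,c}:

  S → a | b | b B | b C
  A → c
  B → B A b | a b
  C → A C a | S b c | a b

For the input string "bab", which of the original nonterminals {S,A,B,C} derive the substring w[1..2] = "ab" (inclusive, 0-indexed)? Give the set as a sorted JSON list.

Convert to CNF:
  S -> T0 B | T0 C | a | b
  A -> c
  B -> B X3 | T1 T0
  C -> A X4 | S X5 | T1 T0
  T0 -> b
  T1 -> a
  T2 -> c
  X3 -> A T0
  X4 -> C T1
  X5 -> T0 T2

CYK fill — only the sub-triangle for w[1..2]:
  [1..1]={S,T1}  "a"  orig:{S}
  [2..2]={S,T0}  "b"  orig:{S}
  [1..2]={B,C}  "ab"

Original NTs in T[1,2] deriving "ab": ["B", "C"]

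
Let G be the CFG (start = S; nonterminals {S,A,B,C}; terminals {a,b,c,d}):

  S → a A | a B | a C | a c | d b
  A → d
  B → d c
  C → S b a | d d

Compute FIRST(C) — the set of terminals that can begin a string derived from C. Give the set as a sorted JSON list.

FIRST sets, iterate to fixpoint:
round 1:
  A via A→d: +{d}
  B via B→d c: +{d}
  C via C→d d: +{d}
  S via S→a A: +{a}
  S via S→d b: +{d}
  S: {a,d}  A: {d}  B: {d}  C: {d}
round 2:
  C via C→S b a: +{a}
  S: {a,d}  A: {d}  B: {d}  C: {a,d}
round 3: (stable)
  S: {a,d}  A: {d}  B: {d}  C: {a,d}

FIRST(C) = ["a", "d"]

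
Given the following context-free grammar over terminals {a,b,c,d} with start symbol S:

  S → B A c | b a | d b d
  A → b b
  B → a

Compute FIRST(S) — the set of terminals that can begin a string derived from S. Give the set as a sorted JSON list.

Compute FIRST by fixpoint:
round 1:
  A via A→b b: +{b}
  B via B→a: +{a}
  S via S→B A c: +{a}
  S via S→b a: +{b}
  S via S→d b d: +{d}
  FIRST[S]={a,b,d}  FIRST[A]={b}  FIRST[B]={a}
round 2: (no change)
  FIRST[S]={a,b,d}  FIRST[A]={b}  FIRST[B]={a}

FIRST(S) = ["a", "b", "d"]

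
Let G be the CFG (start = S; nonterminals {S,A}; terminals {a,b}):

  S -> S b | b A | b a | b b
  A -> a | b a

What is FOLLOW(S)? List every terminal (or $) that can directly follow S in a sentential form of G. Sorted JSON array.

FIRST iteration:
pass 1:
  A via A→a: +{a}
  A via A→b a: +{b}
  S via S→b A: +{b}
  FIRST(S)={b}  FIRST(A)={a,b}
pass 2: (no change)
  FIRST(S)={b}  FIRST(A)={a,b}

FOLLOW iteration:
initialize: $ ∈ FOLLOW(S)
pass 1:
  S→S b: FOLLOW(S) ⊇ FIRST(b) = {b}; new: +{b}
  S→b A: FOLLOW(A) ⊇ FOLLOW(S) ⊇ {$,b}; new: +{$,b}
  S: {$,b}  A: {$,b}
pass 2: (no change)
  S: {$,b}  A: {$,b}

FOLLOW(S) = ["$", "b"]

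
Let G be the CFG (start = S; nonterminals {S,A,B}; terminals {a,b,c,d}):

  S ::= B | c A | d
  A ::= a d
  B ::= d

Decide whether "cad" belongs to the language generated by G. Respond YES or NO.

Convert to CNF:
  S -> T2 A | d
  A -> T0 T1
  B -> d
  T0 -> a
  T1 -> d
  T2 -> c

Fill CYK table bottom-up:
  T[0,0] 'c' = {T2}  orig:{}
  T[1,1] 'a' = {T0}  orig:{}
  T[2,2] 'd' = {B,S,T1}  orig:{B,S}
  T[0,1] 'ca' = ∅
  T[1,2] 'ad' = {A}
  T[0,2] 'cad' = {S}

S ∈ T[0,2] ⇒ YES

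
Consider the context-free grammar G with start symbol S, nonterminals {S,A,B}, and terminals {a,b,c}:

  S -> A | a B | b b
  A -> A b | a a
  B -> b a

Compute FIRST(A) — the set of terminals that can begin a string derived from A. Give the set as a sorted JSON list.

Compute FIRST by fixpoint:
iter 1:
  A via A→a a: +{a}
  B via B→b a: +{b}
  S via S→A: +{a}
  S via S→b b: +{b}
  FIRST[S]={a,b}  FIRST[A]={a}  FIRST[B]={b}
iter 2: done
  FIRST[S]={a,b}  FIRST[A]={a}  FIRST[B]={b}

FIRST(A) = ["a"]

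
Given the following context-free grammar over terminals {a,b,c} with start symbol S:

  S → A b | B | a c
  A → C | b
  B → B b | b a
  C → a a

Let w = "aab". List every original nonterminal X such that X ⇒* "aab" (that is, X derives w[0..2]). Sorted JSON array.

CNF form of G:
  S -> A T1 | B T1 | T0 T2 | T1 T0
  A -> T0 T0 | b
  B -> B T1 | T1 T0
  C -> T0 T0
  T0 -> a
  T1 -> b
  T2 -> c

CYK fill (cells [i..j] with 0 ≤ i ≤ j ≤ 2 only):
  [0..0]={T0}  "a"  orig:{}
  [1..1]={T0}  "a"  orig:{}
  [2..2]={A,T1}  "b"  orig:{A}
  [0..1]={A,C}  "aa"
  [1..2]=∅  "ab"
  [0..2]={S}  "aab"

Original NTs in T[0,2] deriving "aab": ["S"]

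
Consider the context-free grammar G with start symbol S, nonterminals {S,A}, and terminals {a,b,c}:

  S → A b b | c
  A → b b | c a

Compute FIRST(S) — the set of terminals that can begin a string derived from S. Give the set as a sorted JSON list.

Compute FIRST by fixpoint:
pass 1:
  A via A→b b: +{b}
  A via A→c a: +{c}
  S via S→A b b: +{b,c}
  FIRST[S]={b,c}  FIRST[A]={b,c}
pass 2: — fixpoint
  FIRST[S]={b,c}  FIRST[A]={b,c}

FIRST(S) = ["b", "c"]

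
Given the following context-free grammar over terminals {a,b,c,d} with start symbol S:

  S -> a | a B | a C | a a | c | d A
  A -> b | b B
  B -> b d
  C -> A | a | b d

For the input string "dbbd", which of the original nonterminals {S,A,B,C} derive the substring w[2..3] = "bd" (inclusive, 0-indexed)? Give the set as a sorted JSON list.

CNF form of G:
  S -> T1 A | T2 B | T2 C | T2 T2 | a | c
  A -> T0 B | b
  B -> T0 T1
  C -> T0 B | T0 T1 | a | b
  T0 -> b
  T1 -> d
  T2 -> a

CYK fill — only the sub-triangle for w[2..3]:
  cell(2,2) b: {A,C,T0}  orig:{A,C}
  cell(3,3) d: {T1}  orig:{}
  cell(2,3) bd: {B,C}

Original NTs in T[2,3] deriving "bd": ["B", "C"]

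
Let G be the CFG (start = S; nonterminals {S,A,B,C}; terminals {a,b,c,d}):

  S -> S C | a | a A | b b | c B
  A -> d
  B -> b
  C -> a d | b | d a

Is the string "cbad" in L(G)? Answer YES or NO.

Convert to CNF:
  S -> S C | T0 A | T2 T2 | T3 B | a
  A -> d
  B -> b
  C -> T0 T1 | T1 T0 | b
  T0 -> a
  T1 -> d
  T2 -> b
  T3 -> c

Fill CYK table bottom-up:
  [0..0]={T3}  "c"  orig:{}
  [1..1]={B,C,T2}  "b"  orig:{B,C}
  [2..2]={S,T0}  "a"  orig:{S}
  [3..3]={A,T1}  "d"  orig:{A}
  [0..1]={S}  "cb"
  [1..2]=∅  "ba"
  [2..3]={C,S}  "ad"
  [0..2]=∅  "cba"
  [1..3]=∅  "bad"
  [0..3]={S}  "cbad"

S ∈ T[0,3] ⇒ YES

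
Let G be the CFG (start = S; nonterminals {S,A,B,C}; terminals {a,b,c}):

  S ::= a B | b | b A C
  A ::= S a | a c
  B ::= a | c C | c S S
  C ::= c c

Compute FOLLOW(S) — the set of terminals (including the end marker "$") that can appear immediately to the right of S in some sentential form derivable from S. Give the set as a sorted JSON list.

Compute FIRST by fixpoint:
round 1:
  A via A→a c: +{a}
  B via B→a: +{a}
  B via B→c C: +{c}
  C via C→c c: +{c}
  S via S→a B: +{a}
  S via S→b: +{b}
  S: {a,b}  A: {a}  B: {a,c}  C: {c}
round 2:
  A via A→S a: +{b}
  S: {a,b}  A: {a,b}  B: {a,c}  C: {c}
round 3: done
  S: {a,b}  A: {a,b}  B: {a,c}  C: {c}

FOLLOW sets:
FOLLOW(S) := {$}
iter 1:
  A→S a: FOLLOW(S) ⊇ FIRST(a) = {a}; new: +{a}
  B→c S S: FOLLOW(S) ⊇ FIRST(S) = {a,b}; new: +{b}
  S→a B: FOLLOW(B) ⊇ FOLLOW(S) ⊇ {$,a,b}; new: +{$,a,b}
  S→b A C: FOLLOW(A) ⊇ FIRST(C) = {c}; new: +{c}
  S→b A C: FOLLOW(C) ⊇ FOLLOW(S) ⊇ {$,a,b}; new: +{$,a,b}
  S: {$,a,b}  A: {c}  B: {$,a,b}  C: {$,a,b}
iter 2: — fixpoint
  S: {$,a,b}  A: {c}  B: {$,a,b}  C: {$,a,b}

FOLLOW(S) = ["$", "a", "b"]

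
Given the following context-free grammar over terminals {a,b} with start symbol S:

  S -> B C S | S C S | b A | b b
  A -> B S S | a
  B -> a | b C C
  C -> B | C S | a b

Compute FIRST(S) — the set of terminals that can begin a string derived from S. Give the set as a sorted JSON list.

FIRST sets, iterate to fixpoint:
[1]
  A via A→a: +{a}
  B via B→a: +{a}
  B via B→b C C: +{b}
  C via C→B: +{a,b}
  S via S→B C S: +{a,b}
  FIRST[S]={a,b}  FIRST[A]={a}  FIRST[B]={a,b}  FIRST[C]={a,b}
[2]
  A via A→B S S: +{b}
  FIRST[S]={a,b}  FIRST[A]={a,b}  FIRST[B]={a,b}  FIRST[C]={a,b}
[3] — fixpoint
  FIRST[S]={a,b}  FIRST[A]={a,b}  FIRST[B]={a,b}  FIRST[C]={a,b}

FIRST(S) = ["a", "b"]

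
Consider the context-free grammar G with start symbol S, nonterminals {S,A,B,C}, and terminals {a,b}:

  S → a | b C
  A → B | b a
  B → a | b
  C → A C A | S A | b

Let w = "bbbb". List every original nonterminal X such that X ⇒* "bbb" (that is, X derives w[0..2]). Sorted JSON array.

Convert to CNF:
  S -> T0 C | a
  A -> T0 T1 | a | b
  B -> a | b
  C -> A X2 | S A | b
  T0 -> b
  T1 -> a
  X2 -> C A

CYK fill (cells [i..j] with 0 ≤ i ≤ j ≤ 2 only):
  [0..0]={A,B,C,T0}  "b"  orig:{A,B,C}
  [1..1]={A,B,C,T0}  "b"  orig:{A,B,C}
  [2..2]={A,B,C,T0}  "b"  orig:{A,B,C}
  [0..1]={S,X2}  "bb"  orig:{S}
  [1..2]={S,X2}  "bb"  orig:{S}
  [0..2]={C}  "bbb"

Original NTs in T[0,2] deriving "bbb": ["C"]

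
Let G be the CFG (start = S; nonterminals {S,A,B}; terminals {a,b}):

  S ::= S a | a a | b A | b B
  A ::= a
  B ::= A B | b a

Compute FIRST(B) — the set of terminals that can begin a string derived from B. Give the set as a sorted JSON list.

FIRST sets, iterate to fixpoint:
iter 1:
  A via A→a: +{a}
  B via B→A B: +{a}
  B via B→b a: +{b}
  S via S→a a: +{a}
  S via S→b A: +{b}
  FIRST(S)={a,b}  FIRST(A)={a}  FIRST(B)={a,b}
iter 2: (no change)
  FIRST(S)={a,b}  FIRST(A)={a}  FIRST(B)={a,b}

FIRST(B) = ["a", "b"]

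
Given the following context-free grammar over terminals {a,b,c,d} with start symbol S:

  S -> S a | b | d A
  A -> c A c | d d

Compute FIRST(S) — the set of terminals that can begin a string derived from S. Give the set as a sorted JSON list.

FIRST iteration:
iter 1:
  A via A→c A c: +{c}
  A via A→d d: +{d}
  S via S→b: +{b}
  S via S→d A: +{d}
  FIRST(S)={b,d}  FIRST(A)={c,d}
iter 2: — fixpoint
  FIRST(S)={b,d}  FIRST(A)={c,d}

FIRST(S) = ["b", "d"]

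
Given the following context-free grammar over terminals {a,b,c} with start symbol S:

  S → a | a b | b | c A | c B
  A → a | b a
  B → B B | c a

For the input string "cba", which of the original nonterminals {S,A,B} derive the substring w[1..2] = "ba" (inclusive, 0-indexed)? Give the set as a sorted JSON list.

Convert to CNF:
  S -> T1 T0 | T2 A | T2 B | a | b
  A -> T0 T1 | a
  B -> B B | T2 T1
  T0 -> b
  T1 -> a
  T2 -> c

CYK fill, restricted to cells inside w[1..2]:
  [1..1]={S,T0}  "b"  orig:{S}
  [2..2]={A,S,T1}  "a"  orig:{A,S}
  [1..2]={A}  "ba"

Original NTs in T[1,2] deriving "ba": ["A"]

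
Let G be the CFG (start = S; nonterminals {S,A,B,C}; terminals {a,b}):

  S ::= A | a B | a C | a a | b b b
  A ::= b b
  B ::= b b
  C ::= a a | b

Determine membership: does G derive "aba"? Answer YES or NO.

CNF form of G:
  S -> T0 T0 | T0 X2 | T1 B | T1 C | T1 T1
  A -> T0 T0
  B -> T0 T0
  C -> T1 T1 | b
  T0 -> b
  T1 -> a
  X2 -> T0 T0

Fill CYK table bottom-up:
  cell(0,0) a: {T1}  orig:{}
  cell(1,1) b: {C,T0}  orig:{C}
  cell(2,2) a: {T1}  orig:{}
  cell(0,1) ab: {S}
  cell(1,2) ba: ∅
  cell(0,2) aba: ∅

S ∉ T[0,2] ⇒ NO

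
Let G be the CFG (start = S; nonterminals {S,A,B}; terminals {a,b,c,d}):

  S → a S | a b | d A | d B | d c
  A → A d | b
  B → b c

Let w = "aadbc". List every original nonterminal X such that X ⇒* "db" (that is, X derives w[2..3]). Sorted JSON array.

CNF form of G:
  S -> T0 A | T0 B | T0 T2 | T3 S | T3 T1
  A -> A T0 | b
  B -> T1 T2
  T0 -> d
  T1 -> b
  T2 -> c
  T3 -> a

CYK fill, restricted to cells inside w[2..3]:
  [2..2]={T0}  "d"  orig:{}
  [3..3]={A,T1}  "b"  orig:{A}
  [2..3]={S}  "db"

Original NTs in T[2,3] deriving "db": ["S"]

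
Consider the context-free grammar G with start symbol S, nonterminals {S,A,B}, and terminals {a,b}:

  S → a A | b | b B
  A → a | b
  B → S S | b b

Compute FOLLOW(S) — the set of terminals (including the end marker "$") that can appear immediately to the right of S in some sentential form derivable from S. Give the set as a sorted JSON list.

FIRST iteration:
round 1:
  A via A→a: +{a}
  A via A→b: +{b}
  B via B→b b: +{b}
  S via S→a A: +{a}
  S via S→b: +{b}
  FIRST(S)={a,b}  FIRST(A)={a,b}  FIRST(B)={b}
round 2:
  B via B→S S: +{a}
  FIRST(S)={a,b}  FIRST(A)={a,b}  FIRST(B)={a,b}
round 3: (no change)
  FIRST(S)={a,b}  FIRST(A)={a,b}  FIRST(B)={a,b}

Compute FOLLOW by fixpoint:
FOLLOW(S) := {$}
round 1:
  B→S S: FOLLOW(S) ⊇ FIRST(S) = {a,b}; new: +{a,b}
  S→a A: FOLLOW(A) ⊇ FOLLOW(S) ⊇ {$,a,b}; new: +{$,a,b}
  S→b B: FOLLOW(B) ⊇ FOLLOW(S) ⊇ {$,a,b}; new: +{$,a,b}
  S: {$,a,b}  A: {$,a,b}  B: {$,a,b}
round 2: (stable)
  S: {$,a,b}  A: {$,a,b}  B: {$,a,b}

FOLLOW(S) = ["$", "a", "b"]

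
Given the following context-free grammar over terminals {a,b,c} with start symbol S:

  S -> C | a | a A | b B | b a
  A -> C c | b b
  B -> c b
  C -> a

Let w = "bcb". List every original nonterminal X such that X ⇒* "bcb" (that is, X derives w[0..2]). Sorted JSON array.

Convert to CNF:
  S -> T1 B | T1 T2 | T2 A | a
  A -> C T0 | T1 T1
  B -> T0 T1
  C -> a
  T0 -> c
  T1 -> b
  T2 -> a

Fill CYK table bottom-up (cells [i..j] with 0 ≤ i ≤ j ≤ 2 only):
  cell(0,0) b: {T1}  orig:{}
  cell(1,1) c: {T0}  orig:{}
  cell(2,2) b: {T1}  orig:{}
  cell(0,1) bc: ∅
  cell(1,2) cb: {B}
  cell(0,2) bcb: {S}

Original NTs in T[0,2] deriving "bcb": ["S"]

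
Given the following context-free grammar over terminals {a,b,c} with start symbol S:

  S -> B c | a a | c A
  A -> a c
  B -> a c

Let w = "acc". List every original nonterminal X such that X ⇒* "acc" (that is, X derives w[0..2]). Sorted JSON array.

CNF form of G:
  S -> B T1 | T0 T0 | T1 A
  A -> T0 T1
  B -> T0 T1
  T0 -> a
  T1 -> c

CYK table (by increasing span), restricted to cells inside w[0..2]:
  cell(0,0) a: {T0}  orig:{}
  cell(1,1) c: {T1}  orig:{}
  cell(2,2) c: {T1}  orig:{}
  cell(0,1) ac: {A,B}
  cell(1,2) cc: ∅
  cell(0,2) acc: {S}

Original NTs in T[0,2] deriving "acc": ["S"]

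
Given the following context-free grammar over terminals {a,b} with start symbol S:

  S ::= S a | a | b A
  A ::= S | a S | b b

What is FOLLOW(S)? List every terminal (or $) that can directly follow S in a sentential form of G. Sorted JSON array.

Compute FIRST by fixpoint:
round 1:
  A via A→a S: +{a}
  A via A→b b: +{b}
  S via S→a: +{a}
  S via S→b A: +{b}
  FIRST[S]={a,b}  FIRST[A]={a,b}
round 2: (no change)
  FIRST[S]={a,b}  FIRST[A]={a,b}

FOLLOW iteration:
FOLLOW(S) := {$}
round 1:
  S→S a: FOLLOW(S) ⊇ FIRST(a) = {a}; new: +{a}
  S→b A: FOLLOW(A) ⊇ FOLLOW(S) ⊇ {$,a}; new: +{$,a}
  S: {$,a}  A: {$,a}
round 2: (no change)
  S: {$,a}  A: {$,a}

FOLLOW(S) = ["$", "a"]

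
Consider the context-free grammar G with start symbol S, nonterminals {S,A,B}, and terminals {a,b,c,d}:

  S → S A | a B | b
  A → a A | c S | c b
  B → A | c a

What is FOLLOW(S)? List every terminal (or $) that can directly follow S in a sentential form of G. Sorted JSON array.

Compute FIRST by fixpoint:
round 1:
  A via A→a A: +{a}
  A via A→c S: +{c}
  B via B→A: +{a,c}
  S via S→a B: +{a}
  S via S→b: +{b}
  FIRST(S)={a,b}  FIRST(A)={a,c}  FIRST(B)={a,c}
round 2: — fixpoint
  FIRST(S)={a,b}  FIRST(A)={a,c}  FIRST(B)={a,c}

Compute FOLLOW by fixpoint:
FOLLOW(S) := {$}
[1]
  S→S A: FOLLOW(S) ⊇ FIRST(A) = {a,c}; new: +{a,c}
  S→S A: FOLLOW(A) ⊇ FOLLOW(S) ⊇ {$,a,c}; new: +{$,a,c}
  S→a B: FOLLOW(B) ⊇ FOLLOW(S) ⊇ {$,a,c}; new: +{$,a,c}
  FOLLOW[S]={$,a,c}  FOLLOW[A]={$,a,c}  FOLLOW[B]={$,a,c}
[2] — fixpoint
  FOLLOW[S]={$,a,c}  FOLLOW[A]={$,a,c}  FOLLOW[B]={$,a,c}

FOLLOW(S) = ["$", "a", "c"]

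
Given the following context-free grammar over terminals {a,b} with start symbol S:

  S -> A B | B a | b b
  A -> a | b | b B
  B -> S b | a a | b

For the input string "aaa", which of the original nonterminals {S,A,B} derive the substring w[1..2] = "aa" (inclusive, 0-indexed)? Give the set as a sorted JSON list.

Convert to CNF:
  S -> A B | B T1 | T0 T0
  A -> T0 B | a | b
  B -> S T0 | T1 T1 | b
  T0 -> b
  T1 -> a

CYK fill, restricted to cells inside w[1..2]:
  [1..1]={A,T1}  "a"  orig:{A}
  [2..2]={A,T1}  "a"  orig:{A}
  [1..2]={B}  "aa"

Original NTs in T[1,2] deriving "aa": ["B"]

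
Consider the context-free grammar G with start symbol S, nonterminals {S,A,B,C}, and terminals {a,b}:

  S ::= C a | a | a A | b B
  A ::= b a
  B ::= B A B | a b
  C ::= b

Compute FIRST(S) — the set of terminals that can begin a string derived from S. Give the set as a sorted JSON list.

FIRST iteration:
pass 1:
  A via A→b a: +{b}
  B via B→a b: +{a}
  C via C→b: +{b}
  S via S→C a: +{b}
  S via S→a: +{a}
  FIRST[S]={a,b}  FIRST[A]={b}  FIRST[B]={a}  FIRST[C]={b}
pass 2: (no change)
  FIRST[S]={a,b}  FIRST[A]={b}  FIRST[B]={a}  FIRST[C]={b}

FIRST(S) = ["a", "b"]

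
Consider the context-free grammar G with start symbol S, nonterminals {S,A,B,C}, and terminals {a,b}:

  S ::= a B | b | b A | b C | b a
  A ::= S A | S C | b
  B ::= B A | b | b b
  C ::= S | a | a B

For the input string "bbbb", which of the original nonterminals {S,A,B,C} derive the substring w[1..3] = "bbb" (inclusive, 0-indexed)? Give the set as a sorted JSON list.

Convert to CNF:
  S -> T0 A | T0 C | T0 T1 | T1 B | b
  A -> S A | S C | b
  B -> B A | T0 T0 | b
  C -> T0 A | T0 C | T0 T1 | T1 B | a | b
  T0 -> b
  T1 -> a

Fill CYK table bottom-up — only the sub-triangle for w[1..3]:
  T[1,1] 'b' = {A,B,C,S,T0}  orig:{A,B,C,S}
  T[2,2] 'b' = {A,B,C,S,T0}  orig:{A,B,C,S}
  T[3,3] 'b' = {A,B,C,S,T0}  orig:{A,B,C,S}
  T[1,2] 'bb' = {A,B,C,S}
  T[2,3] 'bb' = {A,B,C,S}
  T[1,3] 'bbb' = {A,B,C,S}

Original NTs in T[1,3] deriving "bbb": ["A", "B", "C", "S"]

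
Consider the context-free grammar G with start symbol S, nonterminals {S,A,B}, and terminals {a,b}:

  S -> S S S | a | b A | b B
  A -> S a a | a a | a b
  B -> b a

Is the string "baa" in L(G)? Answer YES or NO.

Convert to CNF:
  S -> S X3 | T1 A | T1 B | a
  A -> S X2 | T0 T0 | T0 T1
  B -> T1 T0
  T0 -> a
  T1 -> b
  X2 -> T0 T0
  X3 -> S S

CYK table (by increasing span):
  [0..0]={T1}  "b"  orig:{}
  [1..1]={S,T0}  "a"  orig:{S}
  [2..2]={S,T0}  "a"  orig:{S}
  [0..1]={B}  "ba"
  [1..2]={A,X2,X3}  "aa"  orig:{A}
  [0..2]={S}  "baa"

S ∈ T[0,2] ⇒ YES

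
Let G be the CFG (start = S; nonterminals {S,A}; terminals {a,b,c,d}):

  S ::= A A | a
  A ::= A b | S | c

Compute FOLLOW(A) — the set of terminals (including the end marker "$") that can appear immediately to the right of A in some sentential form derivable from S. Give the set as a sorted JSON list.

FIRST iteration:
round 1:
  A via A→c: +{c}
  S via S→A A: +{c}
  S via S→a: +{a}
  FIRST(S)={a,c}  FIRST(A)={c}
round 2:
  A via A→S: +{a}
  FIRST(S)={a,c}  FIRST(A)={a,c}
round 3: (stable)
  FIRST(S)={a,c}  FIRST(A)={a,c}

FOLLOW iteration:
FOLLOW(S) := {$}
[1]
  A→A b: FOLLOW(A) ⊇ FIRST(b) = {b}; new: +{b}
  A→S: FOLLOW(S) ⊇ FOLLOW(A) ⊇ {b}; new: +{b}
  S→A A: FOLLOW(A) ⊇ FIRST(A) = {a,c}; new: +{a,c}
  S→A A: FOLLOW(A) ⊇ FOLLOW(S) ⊇ {$,b}; new: +{$}
  FOLLOW[S]={$,b}  FOLLOW[A]={$,a,b,c}
[2]
  A→S: FOLLOW(S) ⊇ FOLLOW(A) ⊇ {$,a,b,c}; new: +{a,c}
  FOLLOW[S]={$,a,b,c}  FOLLOW[A]={$,a,b,c}
[3] done
  FOLLOW[S]={$,a,b,c}  FOLLOW[A]={$,a,b,c}

FOLLOW(A) = ["$", "a", "b", "c"]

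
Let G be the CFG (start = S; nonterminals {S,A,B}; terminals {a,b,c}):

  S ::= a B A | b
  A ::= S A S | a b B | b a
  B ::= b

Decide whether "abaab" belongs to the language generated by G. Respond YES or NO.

CNF form of G:
  S -> T0 X4 | b
  A -> S X2 | T0 X3 | T1 T0
  B -> b
  T0 -> a
  T1 -> b
  X2 -> A S
  X3 -> T1 B
  X4 -> B A

CYK table (by increasing span):
  [0..0]={T0}  "a"  orig:{}
  [1..1]={B,S,T1}  "b"  orig:{B,S}
  [2..2]={T0}  "a"  orig:{}
  [3..3]={T0}  "a"  orig:{}
  [4..4]={B,S,T1}  "b"  orig:{B,S}
  [0..1]=∅  "ab"
  [1..2]={A}  "ba"
  [2..3]=∅  "aa"
  [3..4]=∅  "ab"
  [0..2]=∅  "aba"
  [1..3]=∅  "baa"
  [2..4]=∅  "aab"
  [0..3]=∅  "abaa"
  [1..4]=∅  "baab"
  [0..4]=∅  "abaab"

S ∉ T[0,4] ⇒ NO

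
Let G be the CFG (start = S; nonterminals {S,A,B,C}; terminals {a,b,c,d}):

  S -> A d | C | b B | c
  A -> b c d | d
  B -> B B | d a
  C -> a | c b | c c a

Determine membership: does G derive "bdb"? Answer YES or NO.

Convert to CNF:
  S -> A T2 | T0 B | T1 T0 | T1 X6 | a | c
  A -> T0 X4 | d
  B -> B B | T2 T3
  C -> T1 T0 | T1 X5 | a
  T0 -> b
  T1 -> c
  T2 -> d
  T3 -> a
  X4 -> T1 T2
  X5 -> T1 T3
  X6 -> T1 T3

CYK fill:
  [0..0]={T0}  "b"  orig:{}
  [1..1]={A,T2}  "d"  orig:{A}
  [2..2]={T0}  "b"  orig:{}
  [0..1]=∅  "bd"
  [1..2]=∅  "db"
  [0..2]=∅  "bdb"

S ∉ T[0,2] ⇒ NO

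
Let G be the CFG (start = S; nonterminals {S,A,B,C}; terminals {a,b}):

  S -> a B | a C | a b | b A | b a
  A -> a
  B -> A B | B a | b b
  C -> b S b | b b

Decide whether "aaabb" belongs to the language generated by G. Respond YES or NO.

CNF form of G:
  S -> T0 B | T0 C | T0 T1 | T1 A | T1 T0
  A -> a
  B -> A B | B T0 | T1 T1
  C -> T1 T1 | T1 X2
  T0 -> a
  T1 -> b
  X2 -> S T1

Fill CYK table bottom-up:
  [0..0]={A,T0}  "a"  orig:{A}
  [1..1]={A,T0}  "a"  orig:{A}
  [2..2]={A,T0}  "a"  orig:{A}
  [3..3]={T1}  "b"  orig:{}
  [4..4]={T1}  "b"  orig:{}
  [0..1]=∅  "aa"
  [1..2]=∅  "aa"
  [2..3]={S}  "ab"
  [3..4]={B,C}  "bb"
  [0..2]=∅  "aaa"
  [1..3]=∅  "aab"
  [2..4]={B,S,X2}  "abb"  orig:{B,S}
  [0..3]=∅  "aaab"
  [1..4]={B,S}  "aabb"
  [0..4]={B,S}  "aaabb"

S ∈ T[0,4] ⇒ YES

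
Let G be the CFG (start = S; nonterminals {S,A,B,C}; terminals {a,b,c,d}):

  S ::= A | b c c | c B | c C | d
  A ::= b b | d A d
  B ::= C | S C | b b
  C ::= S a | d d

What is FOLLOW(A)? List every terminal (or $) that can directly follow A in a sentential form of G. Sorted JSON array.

FIRST sets, iterate to fixpoint:
pass 1:
  A via A→b b: +{b}
  A via A→d A d: +{d}
  B via B→b b: +{b}
  C via C→d d: +{d}
  S via S→A: +{b,d}
  S via S→c B: +{c}
  S: {b,c,d}  A: {b,d}  B: {b}  C: {d}
pass 2:
  B via B→C: +{d}
  B via B→S C: +{c}
  C via C→S a: +{b,c}
  S: {b,c,d}  A: {b,d}  B: {b,c,d}  C: {b,c,d}
pass 3: done
  S: {b,c,d}  A: {b,d}  B: {b,c,d}  C: {b,c,d}

FOLLOW iteration:
initialize: $ ∈ FOLLOW(S)
round 1:
  A→d A d: FOLLOW(A) ⊇ FIRST(d) = {d}; new: +{d}
  B→S C: FOLLOW(S) ⊇ FIRST(C) = {b,c,d}; new: +{b,c,d}
  C→S a: FOLLOW(S) ⊇ FIRST(a) = {a}; new: +{a}
  S→A: FOLLOW(A) ⊇ FOLLOW(S) ⊇ {$,a,b,c,d}; new: +{$,a,b,c}
  S→c B: FOLLOW(B) ⊇ FOLLOW(S) ⊇ {$,a,b,c,d}; new: +{$,a,b,c,d}
  S→c C: FOLLOW(C) ⊇ FOLLOW(S) ⊇ {$,a,b,c,d}; new: +{$,a,b,c,d}
  S: {$,a,b,c,d}  A: {$,a,b,c,d}  B: {$,a,b,c,d}  C: {$,a,b,c,d}
round 2: (no change)
  S: {$,a,b,c,d}  A: {$,a,b,c,d}  B: {$,a,b,c,d}  C: {$,a,b,c,d}

FOLLOW(A) = ["$", "a", "b", "c", "d"]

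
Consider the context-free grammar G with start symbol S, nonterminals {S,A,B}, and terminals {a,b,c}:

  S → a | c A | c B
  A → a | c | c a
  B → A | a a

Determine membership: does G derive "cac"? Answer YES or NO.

Convert to CNF:
  S -> T0 A | T0 B | a
  A -> T0 T1 | a | c
  B -> T0 T1 | T1 T1 | a | c
  T0 -> c
  T1 -> a

CYK table (by increasing span):
  T[0,0] 'c' = {A,B,T0}  orig:{A,B}
  T[1,1] 'a' = {A,B,S,T1}  orig:{A,B,S}
  T[2,2] 'c' = {A,B,T0}  orig:{A,B}
  T[0,1] 'ca' = {A,B,S}
  T[1,2] 'ac' = ∅
  T[0,2] 'cac' = ∅

S ∉ T[0,2] ⇒ NO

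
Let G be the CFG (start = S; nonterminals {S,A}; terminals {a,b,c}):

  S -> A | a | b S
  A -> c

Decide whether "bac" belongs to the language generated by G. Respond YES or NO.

CNF form of G:
  S -> T0 S | a | c
  A -> c
  T0 -> b

Fill CYK table bottom-up:
  [0..0]={T0}  "b"  orig:{}
  [1..1]={S}  "a"
  [2..2]={A,S}  "c"
  [0..1]={S}  "ba"
  [1..2]=∅  "ac"
  [0..2]=∅  "bac"

S ∉ T[0,2] ⇒ NO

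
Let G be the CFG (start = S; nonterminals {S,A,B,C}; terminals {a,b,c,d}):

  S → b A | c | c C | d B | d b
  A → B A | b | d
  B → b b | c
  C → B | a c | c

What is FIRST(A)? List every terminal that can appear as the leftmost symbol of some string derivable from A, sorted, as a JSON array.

Compute FIRST by fixpoint:
iter 1:
  A via A→b: +{b}
  A via A→d: +{d}
  B via B→b b: +{b}
  B via B→c: +{c}
  C via C→B: +{b,c}
  C via C→a c: +{a}
  S via S→b A: +{b}
  S via S→c: +{c}
  S via S→d B: +{d}
  S: {b,c,d}  A: {b,d}  B: {b,c}  C: {a,b,c}
iter 2:
  A via A→B A: +{c}
  S: {b,c,d}  A: {b,c,d}  B: {b,c}  C: {a,b,c}
iter 3: (no change)
  S: {b,c,d}  A: {b,c,d}  B: {b,c}  C: {a,b,c}

FIRST(A) = ["b", "c", "d"]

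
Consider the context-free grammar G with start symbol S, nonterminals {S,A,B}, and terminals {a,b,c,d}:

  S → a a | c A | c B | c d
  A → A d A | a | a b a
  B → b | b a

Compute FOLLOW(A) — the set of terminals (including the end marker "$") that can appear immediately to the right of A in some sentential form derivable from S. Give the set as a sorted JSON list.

FIRST iteration:
pass 1:
  A via A→a: +{a}
  B via B→b: +{b}
  S via S→a a: +{a}
  S via S→c A: +{c}
  S: {a,c}  A: {a}  B: {b}
pass 2: (no change)
  S: {a,c}  A: {a}  B: {b}

FOLLOW iteration:
initialize: $ ∈ FOLLOW(S)
round 1:
  A→A d A: FOLLOW(A) ⊇ FIRST(d) = {d}; new: +{d}
  S→c A: FOLLOW(A) ⊇ FOLLOW(S) ⊇ {$}; new: +{$}
  S→c B: FOLLOW(B) ⊇ FOLLOW(S) ⊇ {$}; new: +{$}
  FOLLOW(S)={$}  FOLLOW(A)={$,d}  FOLLOW(B)={$}
round 2: (stable)
  FOLLOW(S)={$}  FOLLOW(A)={$,d}  FOLLOW(B)={$}

FOLLOW(A) = ["$", "d"]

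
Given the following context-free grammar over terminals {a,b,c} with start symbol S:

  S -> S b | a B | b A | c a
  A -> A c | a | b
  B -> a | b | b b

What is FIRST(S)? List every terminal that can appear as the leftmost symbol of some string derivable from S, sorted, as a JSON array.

FIRST sets, iterate to fixpoint:
iter 1:
  A via A→a: +{a}
  A via A→b: +{b}
  B via B→a: +{a}
  B via B→b: +{b}
  S via S→a B: +{a}
  S via S→b A: +{b}
  S via S→c a: +{c}
  FIRST[S]={a,b,c}  FIRST[A]={a,b}  FIRST[B]={a,b}
iter 2: (no change)
  FIRST[S]={a,b,c}  FIRST[A]={a,b}  FIRST[B]={a,b}

FIRST(S) = ["a", "b", "c"]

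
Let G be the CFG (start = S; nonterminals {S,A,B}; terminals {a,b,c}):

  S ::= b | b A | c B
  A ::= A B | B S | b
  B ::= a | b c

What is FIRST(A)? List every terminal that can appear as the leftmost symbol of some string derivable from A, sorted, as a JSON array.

FIRST sets, iterate to fixpoint:
[1]
  A via A→b: +{b}
  B via B→a: +{a}
  B via B→b c: +{b}
  S via S→b: +{b}
  S via S→c B: +{c}
  FIRST(S)={b,c}  FIRST(A)={b}  FIRST(B)={a,b}
[2]
  A via A→B S: +{a}
  FIRST(S)={b,c}  FIRST(A)={a,b}  FIRST(B)={a,b}
[3] (stable)
  FIRST(S)={b,c}  FIRST(A)={a,b}  FIRST(B)={a,b}

FIRST(A) = ["a", "b"]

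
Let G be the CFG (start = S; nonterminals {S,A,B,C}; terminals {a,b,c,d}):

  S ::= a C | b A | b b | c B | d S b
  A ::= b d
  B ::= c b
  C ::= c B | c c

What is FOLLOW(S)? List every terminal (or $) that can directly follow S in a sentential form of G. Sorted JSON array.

FIRST sets, iterate to fixpoint:
iter 1:
  A via A→b d: +{b}
  B via B→c b: +{c}
  C via C→c B: +{c}
  S via S→a C: +{a}
  S via S→b A: +{b}
  S via S→c B: +{c}
  S via S→d S b: +{d}
  S: {a,b,c,d}  A: {b}  B: {c}  C: {c}
iter 2: (stable)
  S: {a,b,c,d}  A: {b}  B: {c}  C: {c}

Compute FOLLOW by fixpoint:
initialize: $ ∈ FOLLOW(S)
pass 1:
  S→a C: FOLLOW(C) ⊇ FOLLOW(S) ⊇ {$}; new: +{$}
  S→b A: FOLLOW(A) ⊇ FOLLOW(S) ⊇ {$}; new: +{$}
  S→c B: FOLLOW(B) ⊇ FOLLOW(S) ⊇ {$}; new: +{$}
  S→d S b: FOLLOW(S) ⊇ FIRST(b) = {b}; new: +{b}
  FOLLOW[S]={$,b}  FOLLOW[A]={$}  FOLLOW[B]={$}  FOLLOW[C]={$}
pass 2:
  S→a C: FOLLOW(C) ⊇ FOLLOW(S) ⊇ {$,b}; new: +{b}
  S→b A: FOLLOW(A) ⊇ FOLLOW(S) ⊇ {$,b}; new: +{b}
  S→c B: FOLLOW(B) ⊇ FOLLOW(S) ⊇ {$,b}; new: +{b}
  FOLLOW[S]={$,b}  FOLLOW[A]={$,b}  FOLLOW[B]={$,b}  FOLLOW[C]={$,b}
pass 3: done
  FOLLOW[S]={$,b}  FOLLOW[A]={$,b}  FOLLOW[B]={$,b}  FOLLOW[C]={$,b}

FOLLOW(S) = ["$", "b"]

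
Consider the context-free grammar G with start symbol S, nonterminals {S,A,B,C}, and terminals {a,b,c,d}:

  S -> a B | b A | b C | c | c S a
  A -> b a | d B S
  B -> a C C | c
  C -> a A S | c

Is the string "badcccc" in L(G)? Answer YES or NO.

Convert to CNF:
  S -> T0 A | T0 C | T1 B | T3 X7 | c
  A -> T0 T1 | T2 X4
  B -> T1 X5 | c
  C -> T1 X6 | c
  T0 -> b
  T1 -> a
  T2 -> d
  T3 -> c
  X4 -> B S
  X5 -> C C
  X6 -> A S
  X7 -> S T1

CYK fill:
  [0..0]={T0}  "b"  orig:{}
  [1..1]={T1}  "a"  orig:{}
  [2..2]={T2}  "d"  orig:{}
  [3..3]={B,C,S,T3}  "c"  orig:{B,C,S}
  [4..4]={B,C,S,T3}  "c"  orig:{B,C,S}
  [5..5]={B,C,S,T3}  "c"  orig:{B,C,S}
  [6..6]={B,C,S,T3}  "c"  orig:{B,C,S}
  [0..1]={A}  "ba"
  [1..2]=∅  "ad"
  [2..3]=∅  "dc"
  [3..4]={X4,X5}  "cc"  orig:{}
  [4..5]={X4,X5}  "cc"  orig:{}
  [5..6]={X4,X5}  "cc"  orig:{}
  [0..2]=∅  "bad"
  [1..3]=∅  "adc"
  [2..4]={A}  "dcc"
  [3..5]=∅  "ccc"
  [4..6]=∅  "ccc"
  [0..3]=∅  "badc"
  [1..4]=∅  "adcc"
  [2..5]={X6}  "dccc"  orig:{}
  [3..6]=∅  "cccc"
  [0..4]=∅  "badcc"
  [1..5]={C}  "adccc"
  [2..6]=∅  "dcccc"
  [0..5]={S}  "badccc"
  [1..6]={X5}  "adcccc"  orig:{}
  [0..6]=∅  "badcccc"

S ∉ T[0,6] ⇒ NO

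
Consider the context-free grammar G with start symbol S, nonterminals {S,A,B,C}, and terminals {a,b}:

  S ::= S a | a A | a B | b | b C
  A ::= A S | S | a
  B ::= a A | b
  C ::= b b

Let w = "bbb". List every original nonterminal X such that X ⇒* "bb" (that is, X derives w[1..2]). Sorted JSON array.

Convert to CNF:
  S -> S T0 | T0 A | T0 B | T1 C | b
  A -> A S | S T0 | T0 A | T0 B | T1 C | a | b
  B -> T0 A | b
  C -> T1 T1
  T0 -> a
  T1 -> b

Fill CYK table bottom-up — only the sub-triangle for w[1..2]:
  cell(1,1) b: {A,B,S,T1}  orig:{A,B,S}
  cell(2,2) b: {A,B,S,T1}  orig:{A,B,S}
  cell(1,2) bb: {A,C}

Original NTs in T[1,2] deriving "bb": ["A", "C"]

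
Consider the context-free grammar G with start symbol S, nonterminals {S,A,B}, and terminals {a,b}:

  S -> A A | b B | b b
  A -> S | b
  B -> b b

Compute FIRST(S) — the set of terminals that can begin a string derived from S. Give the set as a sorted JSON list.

FIRST sets, iterate to fixpoint:
pass 1:
  A via A→b: +{b}
  B via B→b b: +{b}
  S via S→A A: +{b}
  FIRST[S]={b}  FIRST[A]={b}  FIRST[B]={b}
pass 2: (no change)
  FIRST[S]={b}  FIRST[A]={b}  FIRST[B]={b}

FIRST(S) = ["b"]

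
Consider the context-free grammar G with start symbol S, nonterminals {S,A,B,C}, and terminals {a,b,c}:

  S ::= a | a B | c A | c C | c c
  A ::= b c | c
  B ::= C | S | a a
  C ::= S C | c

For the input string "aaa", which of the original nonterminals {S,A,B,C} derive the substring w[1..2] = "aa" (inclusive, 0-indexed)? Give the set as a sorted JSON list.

Convert to CNF:
  S -> T1 A | T1 C | T1 T1 | T2 B | a
  A -> T0 T1 | c
  B -> S C | T1 A | T1 C | T1 T1 | T2 B | T2 T2 | a | c
  C -> S C | c
  T0 -> b
  T1 -> c
  T2 -> a

CYK table (by increasing span) (cells [i..j] with 1 ≤ i ≤ j ≤ 2 only):
  [1..1]={B,S,T2}  "a"  orig:{B,S}
  [2..2]={B,S,T2}  "a"  orig:{B,S}
  [1..2]={B,S}  "aa"

Original NTs in T[1,2] deriving "aa": ["B", "S"]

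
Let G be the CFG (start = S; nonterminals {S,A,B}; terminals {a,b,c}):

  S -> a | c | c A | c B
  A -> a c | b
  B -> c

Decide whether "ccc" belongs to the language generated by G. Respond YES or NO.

Convert to CNF:
  S -> T1 A | T1 B | a | c
  A -> T0 T1 | b
  B -> c
  T0 -> a
  T1 -> c

Fill CYK table bottom-up:
  T[0,0] 'c' = {B,S,T1}  orig:{B,S}
  T[1,1] 'c' = {B,S,T1}  orig:{B,S}
  T[2,2] 'c' = {B,S,T1}  orig:{B,S}
  T[0,1] 'cc' = {S}
  T[1,2] 'cc' = {S}
  T[0,2] 'ccc' = ∅

S ∉ T[0,2] ⇒ NO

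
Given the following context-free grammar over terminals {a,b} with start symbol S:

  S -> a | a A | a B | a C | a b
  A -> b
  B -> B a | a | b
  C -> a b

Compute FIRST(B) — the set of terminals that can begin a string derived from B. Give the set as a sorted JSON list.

Compute FIRST by fixpoint:
round 1:
  A via A→b: +{b}
  B via B→a: +{a}
  B via B→b: +{b}
  C via C→a b: +{a}
  S via S→a: +{a}
  S: {a}  A: {b}  B: {a,b}  C: {a}
round 2: — fixpoint
  S: {a}  A: {b}  B: {a,b}  C: {a}

FIRST(B) = ["a", "b"]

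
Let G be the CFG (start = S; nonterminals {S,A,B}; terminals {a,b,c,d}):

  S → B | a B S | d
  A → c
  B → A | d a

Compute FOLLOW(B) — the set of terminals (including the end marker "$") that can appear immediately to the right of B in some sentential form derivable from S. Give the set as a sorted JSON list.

Compute FIRST by fixpoint:
round 1:
  A via A→c: +{c}
  B via B→A: +{c}
  B via B→d a: +{d}
  S via S→B: +{c,d}
  S via S→a B S: +{a}
  FIRST(S)={a,c,d}  FIRST(A)={c}  FIRST(B)={c,d}
round 2: — fixpoint
  FIRST(S)={a,c,d}  FIRST(A)={c}  FIRST(B)={c,d}

FOLLOW sets:
FOLLOW(S) := {$}
iter 1:
  S→B: FOLLOW(B) ⊇ FOLLOW(S) ⊇ {$}; new: +{$}
  S→a B S: FOLLOW(B) ⊇ FIRST(S) = {a,c,d}; new: +{a,c,d}
  FOLLOW(S)={$}  FOLLOW(A)={}  FOLLOW(B)={$,a,c,d}
iter 2:
  B→A: FOLLOW(A) ⊇ FOLLOW(B) ⊇ {$,a,c,d}; new: +{$,a,c,d}
  FOLLOW(S)={$}  FOLLOW(A)={$,a,c,d}  FOLLOW(B)={$,a,c,d}
iter 3: (no change)
  FOLLOW(S)={$}  FOLLOW(A)={$,a,c,d}  FOLLOW(B)={$,a,c,d}

FOLLOW(B) = ["$", "a", "c", "d"]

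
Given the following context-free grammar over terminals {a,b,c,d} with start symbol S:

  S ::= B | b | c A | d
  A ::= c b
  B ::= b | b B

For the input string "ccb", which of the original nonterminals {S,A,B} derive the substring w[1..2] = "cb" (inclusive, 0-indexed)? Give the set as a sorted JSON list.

CNF form of G:
  S -> T0 A | T1 B | b | d
  A -> T0 T1
  B -> T1 B | b
  T0 -> c
  T1 -> b

CYK table (by increasing span) (cells [i..j] with 1 ≤ i ≤ j ≤ 2 only):
  [1..1]={T0}  "c"  orig:{}
  [2..2]={B,S,T1}  "b"  orig:{B,S}
  [1..2]={A}  "cb"

Original NTs in T[1,2] deriving "cb": ["A"]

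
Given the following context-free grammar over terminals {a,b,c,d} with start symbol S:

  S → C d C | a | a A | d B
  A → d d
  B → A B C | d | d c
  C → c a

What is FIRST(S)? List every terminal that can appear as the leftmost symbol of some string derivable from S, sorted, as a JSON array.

Compute FIRST by fixpoint:
[1]
  A via A→d d: +{d}
  B via B→A B C: +{d}
  C via C→c a: +{c}
  S via S→C d C: +{c}
  S via S→a: +{a}
  S via S→d B: +{d}
  S: {a,c,d}  A: {d}  B: {d}  C: {c}
[2] (stable)
  S: {a,c,d}  A: {d}  B: {d}  C: {c}

FIRST(S) = ["a", "c", "d"]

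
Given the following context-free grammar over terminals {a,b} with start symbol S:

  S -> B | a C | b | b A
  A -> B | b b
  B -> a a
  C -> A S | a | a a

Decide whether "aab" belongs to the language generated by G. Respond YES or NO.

Convert to CNF:
  S -> T0 C | T0 T0 | T1 A | b
  A -> T0 T0 | T1 T1
  B -> T0 T0
  C -> A S | T0 T0 | a
  T0 -> a
  T1 -> b

CYK table (by increasing span):
  cell(0,0) a: {C,T0}  orig:{C}
  cell(1,1) a: {C,T0}  orig:{C}
  cell(2,2) b: {S,T1}  orig:{S}
  cell(0,1) aa: {A,B,C,S}
  cell(1,2) ab: ∅
  cell(0,2) aab: {C}

S ∉ T[0,2] ⇒ NO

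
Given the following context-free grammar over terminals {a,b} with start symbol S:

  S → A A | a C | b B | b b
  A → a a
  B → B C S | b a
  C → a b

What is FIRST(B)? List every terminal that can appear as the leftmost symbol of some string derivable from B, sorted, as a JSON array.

FIRST iteration:
[1]
  A via A→a a: +{a}
  B via B→b a: +{b}
  C via C→a b: +{a}
  S via S→A A: +{a}
  S via S→b B: +{b}
  FIRST(S)={a,b}  FIRST(A)={a}  FIRST(B)={b}  FIRST(C)={a}
[2] done
  FIRST(S)={a,b}  FIRST(A)={a}  FIRST(B)={b}  FIRST(C)={a}

FIRST(B) = ["b"]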